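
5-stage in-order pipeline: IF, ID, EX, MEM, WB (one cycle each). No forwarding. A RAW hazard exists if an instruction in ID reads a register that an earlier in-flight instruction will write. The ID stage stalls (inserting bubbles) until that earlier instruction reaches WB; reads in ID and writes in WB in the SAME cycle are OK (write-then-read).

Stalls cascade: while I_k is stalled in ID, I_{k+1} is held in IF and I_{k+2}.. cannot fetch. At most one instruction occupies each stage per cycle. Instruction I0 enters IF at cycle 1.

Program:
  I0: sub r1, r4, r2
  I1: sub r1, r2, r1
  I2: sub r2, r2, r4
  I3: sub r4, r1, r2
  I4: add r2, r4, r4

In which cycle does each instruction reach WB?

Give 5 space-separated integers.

I0 sub r1 <- r4,r2: IF@1 ID@2 stall=0 (-) EX@3 MEM@4 WB@5
I1 sub r1 <- r2,r1: IF@2 ID@3 stall=2 (RAW on I0.r1 (WB@5)) EX@6 MEM@7 WB@8
I2 sub r2 <- r2,r4: IF@3 ID@6 stall=0 (-) EX@7 MEM@8 WB@9
I3 sub r4 <- r1,r2: IF@6 ID@7 stall=2 (RAW on I2.r2 (WB@9)) EX@10 MEM@11 WB@12
I4 add r2 <- r4,r4: IF@7 ID@10 stall=2 (RAW on I3.r4 (WB@12)) EX@13 MEM@14 WB@15

Answer: 5 8 9 12 15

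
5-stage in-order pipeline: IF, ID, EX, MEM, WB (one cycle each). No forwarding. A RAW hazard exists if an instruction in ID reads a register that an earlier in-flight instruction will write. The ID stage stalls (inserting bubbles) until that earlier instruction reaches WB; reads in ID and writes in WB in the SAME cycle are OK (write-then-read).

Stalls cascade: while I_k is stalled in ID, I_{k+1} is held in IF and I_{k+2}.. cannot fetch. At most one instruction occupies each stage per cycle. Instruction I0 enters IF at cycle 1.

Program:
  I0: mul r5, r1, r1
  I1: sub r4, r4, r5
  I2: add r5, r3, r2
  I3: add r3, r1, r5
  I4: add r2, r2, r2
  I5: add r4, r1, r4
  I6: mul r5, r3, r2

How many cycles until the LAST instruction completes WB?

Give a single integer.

Answer: 16

Derivation:
I0 mul r5 <- r1,r1: IF@1 ID@2 stall=0 (-) EX@3 MEM@4 WB@5
I1 sub r4 <- r4,r5: IF@2 ID@3 stall=2 (RAW on I0.r5 (WB@5)) EX@6 MEM@7 WB@8
I2 add r5 <- r3,r2: IF@3 ID@6 stall=0 (-) EX@7 MEM@8 WB@9
I3 add r3 <- r1,r5: IF@6 ID@7 stall=2 (RAW on I2.r5 (WB@9)) EX@10 MEM@11 WB@12
I4 add r2 <- r2,r2: IF@7 ID@10 stall=0 (-) EX@11 MEM@12 WB@13
I5 add r4 <- r1,r4: IF@10 ID@11 stall=0 (-) EX@12 MEM@13 WB@14
I6 mul r5 <- r3,r2: IF@11 ID@12 stall=1 (RAW on I4.r2 (WB@13)) EX@14 MEM@15 WB@16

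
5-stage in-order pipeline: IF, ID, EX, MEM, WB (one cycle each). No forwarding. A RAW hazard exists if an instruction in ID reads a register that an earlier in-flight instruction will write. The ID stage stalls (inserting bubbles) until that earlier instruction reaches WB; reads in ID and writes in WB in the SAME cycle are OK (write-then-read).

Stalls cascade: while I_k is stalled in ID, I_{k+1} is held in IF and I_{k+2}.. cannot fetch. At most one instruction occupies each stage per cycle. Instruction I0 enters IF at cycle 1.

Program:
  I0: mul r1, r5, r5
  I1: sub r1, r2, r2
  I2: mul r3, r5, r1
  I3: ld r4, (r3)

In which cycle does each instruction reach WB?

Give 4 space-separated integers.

Answer: 5 6 9 12

Derivation:
I0 mul r1 <- r5,r5: IF@1 ID@2 stall=0 (-) EX@3 MEM@4 WB@5
I1 sub r1 <- r2,r2: IF@2 ID@3 stall=0 (-) EX@4 MEM@5 WB@6
I2 mul r3 <- r5,r1: IF@3 ID@4 stall=2 (RAW on I1.r1 (WB@6)) EX@7 MEM@8 WB@9
I3 ld r4 <- r3: IF@4 ID@7 stall=2 (RAW on I2.r3 (WB@9)) EX@10 MEM@11 WB@12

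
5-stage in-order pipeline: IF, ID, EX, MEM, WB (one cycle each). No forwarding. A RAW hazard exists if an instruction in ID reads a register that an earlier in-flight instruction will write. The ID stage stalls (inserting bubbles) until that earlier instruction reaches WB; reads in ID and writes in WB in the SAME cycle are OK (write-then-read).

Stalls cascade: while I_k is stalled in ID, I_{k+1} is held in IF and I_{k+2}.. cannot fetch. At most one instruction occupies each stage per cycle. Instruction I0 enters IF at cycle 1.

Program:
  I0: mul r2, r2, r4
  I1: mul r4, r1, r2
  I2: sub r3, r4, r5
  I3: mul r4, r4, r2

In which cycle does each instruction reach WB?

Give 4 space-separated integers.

Answer: 5 8 11 12

Derivation:
I0 mul r2 <- r2,r4: IF@1 ID@2 stall=0 (-) EX@3 MEM@4 WB@5
I1 mul r4 <- r1,r2: IF@2 ID@3 stall=2 (RAW on I0.r2 (WB@5)) EX@6 MEM@7 WB@8
I2 sub r3 <- r4,r5: IF@3 ID@6 stall=2 (RAW on I1.r4 (WB@8)) EX@9 MEM@10 WB@11
I3 mul r4 <- r4,r2: IF@6 ID@9 stall=0 (-) EX@10 MEM@11 WB@12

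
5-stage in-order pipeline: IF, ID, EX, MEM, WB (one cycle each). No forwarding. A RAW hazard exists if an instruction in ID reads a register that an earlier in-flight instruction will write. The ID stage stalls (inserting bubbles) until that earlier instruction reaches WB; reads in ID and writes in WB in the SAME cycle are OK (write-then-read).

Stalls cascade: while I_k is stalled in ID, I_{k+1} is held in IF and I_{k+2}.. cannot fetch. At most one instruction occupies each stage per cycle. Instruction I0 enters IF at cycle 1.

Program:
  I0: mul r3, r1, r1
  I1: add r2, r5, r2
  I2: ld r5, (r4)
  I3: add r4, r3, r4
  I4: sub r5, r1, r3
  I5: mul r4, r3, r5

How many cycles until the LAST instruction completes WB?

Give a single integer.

I0 mul r3 <- r1,r1: IF@1 ID@2 stall=0 (-) EX@3 MEM@4 WB@5
I1 add r2 <- r5,r2: IF@2 ID@3 stall=0 (-) EX@4 MEM@5 WB@6
I2 ld r5 <- r4: IF@3 ID@4 stall=0 (-) EX@5 MEM@6 WB@7
I3 add r4 <- r3,r4: IF@4 ID@5 stall=0 (-) EX@6 MEM@7 WB@8
I4 sub r5 <- r1,r3: IF@5 ID@6 stall=0 (-) EX@7 MEM@8 WB@9
I5 mul r4 <- r3,r5: IF@6 ID@7 stall=2 (RAW on I4.r5 (WB@9)) EX@10 MEM@11 WB@12

Answer: 12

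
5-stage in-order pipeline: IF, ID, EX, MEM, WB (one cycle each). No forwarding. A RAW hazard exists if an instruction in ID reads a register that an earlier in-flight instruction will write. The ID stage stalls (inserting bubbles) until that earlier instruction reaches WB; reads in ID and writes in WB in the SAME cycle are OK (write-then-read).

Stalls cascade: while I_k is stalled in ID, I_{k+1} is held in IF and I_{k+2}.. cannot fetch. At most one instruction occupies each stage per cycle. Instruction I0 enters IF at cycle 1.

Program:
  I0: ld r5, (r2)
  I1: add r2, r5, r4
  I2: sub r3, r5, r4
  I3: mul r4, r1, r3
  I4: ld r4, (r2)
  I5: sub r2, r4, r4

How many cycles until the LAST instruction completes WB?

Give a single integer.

Answer: 16

Derivation:
I0 ld r5 <- r2: IF@1 ID@2 stall=0 (-) EX@3 MEM@4 WB@5
I1 add r2 <- r5,r4: IF@2 ID@3 stall=2 (RAW on I0.r5 (WB@5)) EX@6 MEM@7 WB@8
I2 sub r3 <- r5,r4: IF@3 ID@6 stall=0 (-) EX@7 MEM@8 WB@9
I3 mul r4 <- r1,r3: IF@6 ID@7 stall=2 (RAW on I2.r3 (WB@9)) EX@10 MEM@11 WB@12
I4 ld r4 <- r2: IF@7 ID@10 stall=0 (-) EX@11 MEM@12 WB@13
I5 sub r2 <- r4,r4: IF@10 ID@11 stall=2 (RAW on I4.r4 (WB@13)) EX@14 MEM@15 WB@16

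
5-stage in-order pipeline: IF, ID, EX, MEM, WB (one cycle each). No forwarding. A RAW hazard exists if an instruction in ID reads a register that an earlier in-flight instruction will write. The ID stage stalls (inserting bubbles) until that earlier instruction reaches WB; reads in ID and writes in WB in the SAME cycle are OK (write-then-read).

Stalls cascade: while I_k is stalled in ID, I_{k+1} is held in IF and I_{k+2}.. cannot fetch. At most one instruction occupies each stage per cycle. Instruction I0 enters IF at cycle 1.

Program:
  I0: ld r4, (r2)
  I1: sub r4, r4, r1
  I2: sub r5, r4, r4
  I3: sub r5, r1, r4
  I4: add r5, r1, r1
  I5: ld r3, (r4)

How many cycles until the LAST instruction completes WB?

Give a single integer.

I0 ld r4 <- r2: IF@1 ID@2 stall=0 (-) EX@3 MEM@4 WB@5
I1 sub r4 <- r4,r1: IF@2 ID@3 stall=2 (RAW on I0.r4 (WB@5)) EX@6 MEM@7 WB@8
I2 sub r5 <- r4,r4: IF@3 ID@6 stall=2 (RAW on I1.r4 (WB@8)) EX@9 MEM@10 WB@11
I3 sub r5 <- r1,r4: IF@6 ID@9 stall=0 (-) EX@10 MEM@11 WB@12
I4 add r5 <- r1,r1: IF@9 ID@10 stall=0 (-) EX@11 MEM@12 WB@13
I5 ld r3 <- r4: IF@10 ID@11 stall=0 (-) EX@12 MEM@13 WB@14

Answer: 14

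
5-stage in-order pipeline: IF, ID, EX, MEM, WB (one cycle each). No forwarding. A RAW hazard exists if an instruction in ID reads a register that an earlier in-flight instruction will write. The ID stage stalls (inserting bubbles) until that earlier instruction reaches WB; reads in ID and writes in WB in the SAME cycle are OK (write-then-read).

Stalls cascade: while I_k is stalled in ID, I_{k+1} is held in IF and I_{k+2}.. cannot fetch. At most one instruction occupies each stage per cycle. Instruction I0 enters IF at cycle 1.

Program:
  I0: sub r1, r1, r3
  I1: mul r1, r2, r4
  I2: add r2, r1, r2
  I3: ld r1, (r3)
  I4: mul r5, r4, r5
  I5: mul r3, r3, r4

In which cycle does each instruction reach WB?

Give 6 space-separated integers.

I0 sub r1 <- r1,r3: IF@1 ID@2 stall=0 (-) EX@3 MEM@4 WB@5
I1 mul r1 <- r2,r4: IF@2 ID@3 stall=0 (-) EX@4 MEM@5 WB@6
I2 add r2 <- r1,r2: IF@3 ID@4 stall=2 (RAW on I1.r1 (WB@6)) EX@7 MEM@8 WB@9
I3 ld r1 <- r3: IF@4 ID@7 stall=0 (-) EX@8 MEM@9 WB@10
I4 mul r5 <- r4,r5: IF@7 ID@8 stall=0 (-) EX@9 MEM@10 WB@11
I5 mul r3 <- r3,r4: IF@8 ID@9 stall=0 (-) EX@10 MEM@11 WB@12

Answer: 5 6 9 10 11 12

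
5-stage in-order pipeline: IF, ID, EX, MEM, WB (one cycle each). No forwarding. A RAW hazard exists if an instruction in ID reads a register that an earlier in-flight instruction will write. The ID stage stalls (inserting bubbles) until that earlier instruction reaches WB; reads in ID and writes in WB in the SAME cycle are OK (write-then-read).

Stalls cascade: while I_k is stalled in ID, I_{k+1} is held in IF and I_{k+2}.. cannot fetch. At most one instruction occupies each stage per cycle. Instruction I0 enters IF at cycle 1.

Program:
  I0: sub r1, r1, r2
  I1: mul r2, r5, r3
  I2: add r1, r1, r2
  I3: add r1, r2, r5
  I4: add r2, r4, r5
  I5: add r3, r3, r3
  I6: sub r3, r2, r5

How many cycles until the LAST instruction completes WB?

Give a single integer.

I0 sub r1 <- r1,r2: IF@1 ID@2 stall=0 (-) EX@3 MEM@4 WB@5
I1 mul r2 <- r5,r3: IF@2 ID@3 stall=0 (-) EX@4 MEM@5 WB@6
I2 add r1 <- r1,r2: IF@3 ID@4 stall=2 (RAW on I1.r2 (WB@6)) EX@7 MEM@8 WB@9
I3 add r1 <- r2,r5: IF@4 ID@7 stall=0 (-) EX@8 MEM@9 WB@10
I4 add r2 <- r4,r5: IF@7 ID@8 stall=0 (-) EX@9 MEM@10 WB@11
I5 add r3 <- r3,r3: IF@8 ID@9 stall=0 (-) EX@10 MEM@11 WB@12
I6 sub r3 <- r2,r5: IF@9 ID@10 stall=1 (RAW on I4.r2 (WB@11)) EX@12 MEM@13 WB@14

Answer: 14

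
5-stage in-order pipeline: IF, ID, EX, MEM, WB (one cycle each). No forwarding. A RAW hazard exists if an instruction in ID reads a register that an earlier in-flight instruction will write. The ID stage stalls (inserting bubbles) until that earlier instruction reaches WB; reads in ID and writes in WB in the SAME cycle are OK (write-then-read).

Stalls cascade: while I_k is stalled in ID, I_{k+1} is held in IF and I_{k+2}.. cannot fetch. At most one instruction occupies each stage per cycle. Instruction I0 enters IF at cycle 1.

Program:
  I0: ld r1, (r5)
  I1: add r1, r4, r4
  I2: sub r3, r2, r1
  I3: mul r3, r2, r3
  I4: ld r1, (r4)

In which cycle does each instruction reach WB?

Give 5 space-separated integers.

I0 ld r1 <- r5: IF@1 ID@2 stall=0 (-) EX@3 MEM@4 WB@5
I1 add r1 <- r4,r4: IF@2 ID@3 stall=0 (-) EX@4 MEM@5 WB@6
I2 sub r3 <- r2,r1: IF@3 ID@4 stall=2 (RAW on I1.r1 (WB@6)) EX@7 MEM@8 WB@9
I3 mul r3 <- r2,r3: IF@4 ID@7 stall=2 (RAW on I2.r3 (WB@9)) EX@10 MEM@11 WB@12
I4 ld r1 <- r4: IF@7 ID@10 stall=0 (-) EX@11 MEM@12 WB@13

Answer: 5 6 9 12 13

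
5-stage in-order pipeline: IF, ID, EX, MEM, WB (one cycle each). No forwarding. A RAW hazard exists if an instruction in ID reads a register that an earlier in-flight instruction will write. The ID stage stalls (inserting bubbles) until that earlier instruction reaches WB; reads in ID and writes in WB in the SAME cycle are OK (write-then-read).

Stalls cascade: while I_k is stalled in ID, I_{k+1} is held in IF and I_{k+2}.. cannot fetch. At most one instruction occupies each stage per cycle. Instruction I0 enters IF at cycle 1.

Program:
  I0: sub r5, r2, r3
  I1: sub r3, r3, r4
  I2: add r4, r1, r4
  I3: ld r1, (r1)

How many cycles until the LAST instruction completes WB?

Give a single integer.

Answer: 8

Derivation:
I0 sub r5 <- r2,r3: IF@1 ID@2 stall=0 (-) EX@3 MEM@4 WB@5
I1 sub r3 <- r3,r4: IF@2 ID@3 stall=0 (-) EX@4 MEM@5 WB@6
I2 add r4 <- r1,r4: IF@3 ID@4 stall=0 (-) EX@5 MEM@6 WB@7
I3 ld r1 <- r1: IF@4 ID@5 stall=0 (-) EX@6 MEM@7 WB@8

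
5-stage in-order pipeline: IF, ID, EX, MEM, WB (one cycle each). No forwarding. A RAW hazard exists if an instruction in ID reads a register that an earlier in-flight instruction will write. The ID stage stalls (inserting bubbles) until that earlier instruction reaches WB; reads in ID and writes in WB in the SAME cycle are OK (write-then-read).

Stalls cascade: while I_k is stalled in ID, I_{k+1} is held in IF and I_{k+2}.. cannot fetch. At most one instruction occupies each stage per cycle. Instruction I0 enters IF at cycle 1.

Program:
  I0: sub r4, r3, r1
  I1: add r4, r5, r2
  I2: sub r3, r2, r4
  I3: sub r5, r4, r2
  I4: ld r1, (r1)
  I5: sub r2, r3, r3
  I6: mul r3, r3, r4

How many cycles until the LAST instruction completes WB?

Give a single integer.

I0 sub r4 <- r3,r1: IF@1 ID@2 stall=0 (-) EX@3 MEM@4 WB@5
I1 add r4 <- r5,r2: IF@2 ID@3 stall=0 (-) EX@4 MEM@5 WB@6
I2 sub r3 <- r2,r4: IF@3 ID@4 stall=2 (RAW on I1.r4 (WB@6)) EX@7 MEM@8 WB@9
I3 sub r5 <- r4,r2: IF@4 ID@7 stall=0 (-) EX@8 MEM@9 WB@10
I4 ld r1 <- r1: IF@7 ID@8 stall=0 (-) EX@9 MEM@10 WB@11
I5 sub r2 <- r3,r3: IF@8 ID@9 stall=0 (-) EX@10 MEM@11 WB@12
I6 mul r3 <- r3,r4: IF@9 ID@10 stall=0 (-) EX@11 MEM@12 WB@13

Answer: 13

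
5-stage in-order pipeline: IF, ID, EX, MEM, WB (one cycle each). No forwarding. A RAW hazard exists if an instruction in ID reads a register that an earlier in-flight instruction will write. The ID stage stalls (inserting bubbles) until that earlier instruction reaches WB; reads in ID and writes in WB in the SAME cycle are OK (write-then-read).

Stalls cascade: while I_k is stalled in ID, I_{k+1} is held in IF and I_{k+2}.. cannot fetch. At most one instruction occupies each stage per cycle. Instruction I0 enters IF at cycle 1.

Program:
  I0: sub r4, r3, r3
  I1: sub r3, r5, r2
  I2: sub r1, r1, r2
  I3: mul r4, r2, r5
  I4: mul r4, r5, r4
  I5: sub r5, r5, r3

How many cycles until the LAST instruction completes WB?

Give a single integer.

Answer: 12

Derivation:
I0 sub r4 <- r3,r3: IF@1 ID@2 stall=0 (-) EX@3 MEM@4 WB@5
I1 sub r3 <- r5,r2: IF@2 ID@3 stall=0 (-) EX@4 MEM@5 WB@6
I2 sub r1 <- r1,r2: IF@3 ID@4 stall=0 (-) EX@5 MEM@6 WB@7
I3 mul r4 <- r2,r5: IF@4 ID@5 stall=0 (-) EX@6 MEM@7 WB@8
I4 mul r4 <- r5,r4: IF@5 ID@6 stall=2 (RAW on I3.r4 (WB@8)) EX@9 MEM@10 WB@11
I5 sub r5 <- r5,r3: IF@6 ID@9 stall=0 (-) EX@10 MEM@11 WB@12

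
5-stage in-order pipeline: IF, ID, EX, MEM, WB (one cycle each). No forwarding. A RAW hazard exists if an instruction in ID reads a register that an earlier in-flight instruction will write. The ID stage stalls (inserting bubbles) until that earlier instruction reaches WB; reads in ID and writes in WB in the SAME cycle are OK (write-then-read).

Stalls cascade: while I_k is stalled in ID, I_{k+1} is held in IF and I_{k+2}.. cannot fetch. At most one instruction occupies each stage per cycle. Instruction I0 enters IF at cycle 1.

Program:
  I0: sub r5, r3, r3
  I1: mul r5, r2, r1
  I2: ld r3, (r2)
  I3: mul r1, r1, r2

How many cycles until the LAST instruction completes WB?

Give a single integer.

Answer: 8

Derivation:
I0 sub r5 <- r3,r3: IF@1 ID@2 stall=0 (-) EX@3 MEM@4 WB@5
I1 mul r5 <- r2,r1: IF@2 ID@3 stall=0 (-) EX@4 MEM@5 WB@6
I2 ld r3 <- r2: IF@3 ID@4 stall=0 (-) EX@5 MEM@6 WB@7
I3 mul r1 <- r1,r2: IF@4 ID@5 stall=0 (-) EX@6 MEM@7 WB@8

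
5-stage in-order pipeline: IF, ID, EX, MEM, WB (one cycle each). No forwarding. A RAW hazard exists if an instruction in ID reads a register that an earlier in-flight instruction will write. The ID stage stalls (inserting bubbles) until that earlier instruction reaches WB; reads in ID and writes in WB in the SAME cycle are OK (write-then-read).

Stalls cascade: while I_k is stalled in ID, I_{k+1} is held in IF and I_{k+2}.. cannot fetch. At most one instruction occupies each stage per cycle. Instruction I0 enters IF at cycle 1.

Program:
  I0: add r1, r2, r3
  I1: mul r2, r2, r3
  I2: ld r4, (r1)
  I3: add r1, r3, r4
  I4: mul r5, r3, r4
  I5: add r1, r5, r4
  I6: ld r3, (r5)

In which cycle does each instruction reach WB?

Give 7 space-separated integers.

I0 add r1 <- r2,r3: IF@1 ID@2 stall=0 (-) EX@3 MEM@4 WB@5
I1 mul r2 <- r2,r3: IF@2 ID@3 stall=0 (-) EX@4 MEM@5 WB@6
I2 ld r4 <- r1: IF@3 ID@4 stall=1 (RAW on I0.r1 (WB@5)) EX@6 MEM@7 WB@8
I3 add r1 <- r3,r4: IF@4 ID@6 stall=2 (RAW on I2.r4 (WB@8)) EX@9 MEM@10 WB@11
I4 mul r5 <- r3,r4: IF@6 ID@9 stall=0 (-) EX@10 MEM@11 WB@12
I5 add r1 <- r5,r4: IF@9 ID@10 stall=2 (RAW on I4.r5 (WB@12)) EX@13 MEM@14 WB@15
I6 ld r3 <- r5: IF@10 ID@13 stall=0 (-) EX@14 MEM@15 WB@16

Answer: 5 6 8 11 12 15 16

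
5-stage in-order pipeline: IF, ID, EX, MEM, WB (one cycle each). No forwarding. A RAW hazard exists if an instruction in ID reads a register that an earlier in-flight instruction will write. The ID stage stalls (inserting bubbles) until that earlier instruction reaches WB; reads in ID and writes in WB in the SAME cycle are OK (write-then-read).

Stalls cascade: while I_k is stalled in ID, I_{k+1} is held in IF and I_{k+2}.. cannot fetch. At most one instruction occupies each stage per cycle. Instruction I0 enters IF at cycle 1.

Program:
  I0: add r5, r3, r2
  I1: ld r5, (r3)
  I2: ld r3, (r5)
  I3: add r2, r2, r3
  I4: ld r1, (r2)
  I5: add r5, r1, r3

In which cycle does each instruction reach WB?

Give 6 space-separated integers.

Answer: 5 6 9 12 15 18

Derivation:
I0 add r5 <- r3,r2: IF@1 ID@2 stall=0 (-) EX@3 MEM@4 WB@5
I1 ld r5 <- r3: IF@2 ID@3 stall=0 (-) EX@4 MEM@5 WB@6
I2 ld r3 <- r5: IF@3 ID@4 stall=2 (RAW on I1.r5 (WB@6)) EX@7 MEM@8 WB@9
I3 add r2 <- r2,r3: IF@4 ID@7 stall=2 (RAW on I2.r3 (WB@9)) EX@10 MEM@11 WB@12
I4 ld r1 <- r2: IF@7 ID@10 stall=2 (RAW on I3.r2 (WB@12)) EX@13 MEM@14 WB@15
I5 add r5 <- r1,r3: IF@10 ID@13 stall=2 (RAW on I4.r1 (WB@15)) EX@16 MEM@17 WB@18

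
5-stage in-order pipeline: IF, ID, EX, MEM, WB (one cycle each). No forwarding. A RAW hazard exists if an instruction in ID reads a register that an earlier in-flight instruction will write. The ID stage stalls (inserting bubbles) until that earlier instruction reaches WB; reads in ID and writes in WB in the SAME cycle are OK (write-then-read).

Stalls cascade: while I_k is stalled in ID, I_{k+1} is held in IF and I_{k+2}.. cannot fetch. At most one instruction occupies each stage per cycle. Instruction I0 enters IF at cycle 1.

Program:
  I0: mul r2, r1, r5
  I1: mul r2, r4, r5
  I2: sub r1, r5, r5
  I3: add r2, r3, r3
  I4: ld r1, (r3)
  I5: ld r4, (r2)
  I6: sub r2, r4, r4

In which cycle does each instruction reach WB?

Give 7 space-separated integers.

I0 mul r2 <- r1,r5: IF@1 ID@2 stall=0 (-) EX@3 MEM@4 WB@5
I1 mul r2 <- r4,r5: IF@2 ID@3 stall=0 (-) EX@4 MEM@5 WB@6
I2 sub r1 <- r5,r5: IF@3 ID@4 stall=0 (-) EX@5 MEM@6 WB@7
I3 add r2 <- r3,r3: IF@4 ID@5 stall=0 (-) EX@6 MEM@7 WB@8
I4 ld r1 <- r3: IF@5 ID@6 stall=0 (-) EX@7 MEM@8 WB@9
I5 ld r4 <- r2: IF@6 ID@7 stall=1 (RAW on I3.r2 (WB@8)) EX@9 MEM@10 WB@11
I6 sub r2 <- r4,r4: IF@7 ID@9 stall=2 (RAW on I5.r4 (WB@11)) EX@12 MEM@13 WB@14

Answer: 5 6 7 8 9 11 14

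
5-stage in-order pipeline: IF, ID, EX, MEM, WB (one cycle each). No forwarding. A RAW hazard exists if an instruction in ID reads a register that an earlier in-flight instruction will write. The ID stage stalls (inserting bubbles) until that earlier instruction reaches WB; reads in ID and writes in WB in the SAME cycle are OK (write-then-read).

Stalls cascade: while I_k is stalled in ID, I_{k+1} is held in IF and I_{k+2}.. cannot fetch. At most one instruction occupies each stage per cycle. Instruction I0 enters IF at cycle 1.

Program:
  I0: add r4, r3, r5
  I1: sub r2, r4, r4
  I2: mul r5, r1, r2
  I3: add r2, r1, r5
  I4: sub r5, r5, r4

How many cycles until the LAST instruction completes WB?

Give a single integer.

Answer: 15

Derivation:
I0 add r4 <- r3,r5: IF@1 ID@2 stall=0 (-) EX@3 MEM@4 WB@5
I1 sub r2 <- r4,r4: IF@2 ID@3 stall=2 (RAW on I0.r4 (WB@5)) EX@6 MEM@7 WB@8
I2 mul r5 <- r1,r2: IF@3 ID@6 stall=2 (RAW on I1.r2 (WB@8)) EX@9 MEM@10 WB@11
I3 add r2 <- r1,r5: IF@6 ID@9 stall=2 (RAW on I2.r5 (WB@11)) EX@12 MEM@13 WB@14
I4 sub r5 <- r5,r4: IF@9 ID@12 stall=0 (-) EX@13 MEM@14 WB@15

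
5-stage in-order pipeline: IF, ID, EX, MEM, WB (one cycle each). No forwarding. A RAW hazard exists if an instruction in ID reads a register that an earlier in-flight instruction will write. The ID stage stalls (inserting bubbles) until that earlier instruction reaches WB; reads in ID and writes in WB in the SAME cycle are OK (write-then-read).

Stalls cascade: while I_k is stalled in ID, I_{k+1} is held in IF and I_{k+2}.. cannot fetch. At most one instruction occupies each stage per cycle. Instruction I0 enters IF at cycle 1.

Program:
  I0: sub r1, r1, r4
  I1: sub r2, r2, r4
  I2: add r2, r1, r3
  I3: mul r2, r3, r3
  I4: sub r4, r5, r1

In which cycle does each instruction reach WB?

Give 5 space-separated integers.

Answer: 5 6 8 9 10

Derivation:
I0 sub r1 <- r1,r4: IF@1 ID@2 stall=0 (-) EX@3 MEM@4 WB@5
I1 sub r2 <- r2,r4: IF@2 ID@3 stall=0 (-) EX@4 MEM@5 WB@6
I2 add r2 <- r1,r3: IF@3 ID@4 stall=1 (RAW on I0.r1 (WB@5)) EX@6 MEM@7 WB@8
I3 mul r2 <- r3,r3: IF@4 ID@6 stall=0 (-) EX@7 MEM@8 WB@9
I4 sub r4 <- r5,r1: IF@6 ID@7 stall=0 (-) EX@8 MEM@9 WB@10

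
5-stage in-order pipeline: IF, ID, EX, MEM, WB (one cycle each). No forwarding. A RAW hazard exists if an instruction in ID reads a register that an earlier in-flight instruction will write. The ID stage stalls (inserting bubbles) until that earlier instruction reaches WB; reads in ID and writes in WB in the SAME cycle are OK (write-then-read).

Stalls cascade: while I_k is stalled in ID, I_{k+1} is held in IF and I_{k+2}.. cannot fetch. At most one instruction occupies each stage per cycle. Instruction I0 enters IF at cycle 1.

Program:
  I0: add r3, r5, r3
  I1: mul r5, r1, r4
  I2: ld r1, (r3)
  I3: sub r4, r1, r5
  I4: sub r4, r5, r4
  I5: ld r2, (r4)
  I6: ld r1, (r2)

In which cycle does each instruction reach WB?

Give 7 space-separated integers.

Answer: 5 6 8 11 14 17 20

Derivation:
I0 add r3 <- r5,r3: IF@1 ID@2 stall=0 (-) EX@3 MEM@4 WB@5
I1 mul r5 <- r1,r4: IF@2 ID@3 stall=0 (-) EX@4 MEM@5 WB@6
I2 ld r1 <- r3: IF@3 ID@4 stall=1 (RAW on I0.r3 (WB@5)) EX@6 MEM@7 WB@8
I3 sub r4 <- r1,r5: IF@4 ID@6 stall=2 (RAW on I2.r1 (WB@8)) EX@9 MEM@10 WB@11
I4 sub r4 <- r5,r4: IF@6 ID@9 stall=2 (RAW on I3.r4 (WB@11)) EX@12 MEM@13 WB@14
I5 ld r2 <- r4: IF@9 ID@12 stall=2 (RAW on I4.r4 (WB@14)) EX@15 MEM@16 WB@17
I6 ld r1 <- r2: IF@12 ID@15 stall=2 (RAW on I5.r2 (WB@17)) EX@18 MEM@19 WB@20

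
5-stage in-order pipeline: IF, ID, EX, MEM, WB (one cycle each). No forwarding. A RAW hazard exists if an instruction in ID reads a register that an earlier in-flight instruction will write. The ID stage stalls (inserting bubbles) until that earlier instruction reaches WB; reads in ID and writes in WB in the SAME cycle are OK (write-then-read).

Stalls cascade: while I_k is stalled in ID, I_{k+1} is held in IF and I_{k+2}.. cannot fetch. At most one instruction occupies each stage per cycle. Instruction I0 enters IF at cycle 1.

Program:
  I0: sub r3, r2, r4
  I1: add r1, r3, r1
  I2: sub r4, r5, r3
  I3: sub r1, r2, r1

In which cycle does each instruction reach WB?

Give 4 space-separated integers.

I0 sub r3 <- r2,r4: IF@1 ID@2 stall=0 (-) EX@3 MEM@4 WB@5
I1 add r1 <- r3,r1: IF@2 ID@3 stall=2 (RAW on I0.r3 (WB@5)) EX@6 MEM@7 WB@8
I2 sub r4 <- r5,r3: IF@3 ID@6 stall=0 (-) EX@7 MEM@8 WB@9
I3 sub r1 <- r2,r1: IF@6 ID@7 stall=1 (RAW on I1.r1 (WB@8)) EX@9 MEM@10 WB@11

Answer: 5 8 9 11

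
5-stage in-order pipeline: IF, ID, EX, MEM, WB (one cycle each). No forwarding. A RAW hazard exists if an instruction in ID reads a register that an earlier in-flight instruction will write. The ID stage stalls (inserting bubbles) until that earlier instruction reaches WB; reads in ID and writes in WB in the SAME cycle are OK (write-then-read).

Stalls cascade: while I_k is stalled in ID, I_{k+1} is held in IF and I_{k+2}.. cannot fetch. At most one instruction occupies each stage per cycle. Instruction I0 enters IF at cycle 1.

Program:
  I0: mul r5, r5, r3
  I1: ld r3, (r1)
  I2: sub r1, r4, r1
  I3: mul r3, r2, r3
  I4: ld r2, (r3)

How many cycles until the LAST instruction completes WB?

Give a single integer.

I0 mul r5 <- r5,r3: IF@1 ID@2 stall=0 (-) EX@3 MEM@4 WB@5
I1 ld r3 <- r1: IF@2 ID@3 stall=0 (-) EX@4 MEM@5 WB@6
I2 sub r1 <- r4,r1: IF@3 ID@4 stall=0 (-) EX@5 MEM@6 WB@7
I3 mul r3 <- r2,r3: IF@4 ID@5 stall=1 (RAW on I1.r3 (WB@6)) EX@7 MEM@8 WB@9
I4 ld r2 <- r3: IF@5 ID@7 stall=2 (RAW on I3.r3 (WB@9)) EX@10 MEM@11 WB@12

Answer: 12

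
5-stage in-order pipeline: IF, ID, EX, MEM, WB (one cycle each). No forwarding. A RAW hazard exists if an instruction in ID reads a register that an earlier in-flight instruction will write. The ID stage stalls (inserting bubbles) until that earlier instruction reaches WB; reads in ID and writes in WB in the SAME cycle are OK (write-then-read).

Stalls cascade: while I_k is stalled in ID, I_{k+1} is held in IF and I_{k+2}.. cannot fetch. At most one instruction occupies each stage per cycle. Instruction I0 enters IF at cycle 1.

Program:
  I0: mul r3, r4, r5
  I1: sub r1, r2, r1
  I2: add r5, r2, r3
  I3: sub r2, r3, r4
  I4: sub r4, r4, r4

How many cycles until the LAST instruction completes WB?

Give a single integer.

Answer: 10

Derivation:
I0 mul r3 <- r4,r5: IF@1 ID@2 stall=0 (-) EX@3 MEM@4 WB@5
I1 sub r1 <- r2,r1: IF@2 ID@3 stall=0 (-) EX@4 MEM@5 WB@6
I2 add r5 <- r2,r3: IF@3 ID@4 stall=1 (RAW on I0.r3 (WB@5)) EX@6 MEM@7 WB@8
I3 sub r2 <- r3,r4: IF@4 ID@6 stall=0 (-) EX@7 MEM@8 WB@9
I4 sub r4 <- r4,r4: IF@6 ID@7 stall=0 (-) EX@8 MEM@9 WB@10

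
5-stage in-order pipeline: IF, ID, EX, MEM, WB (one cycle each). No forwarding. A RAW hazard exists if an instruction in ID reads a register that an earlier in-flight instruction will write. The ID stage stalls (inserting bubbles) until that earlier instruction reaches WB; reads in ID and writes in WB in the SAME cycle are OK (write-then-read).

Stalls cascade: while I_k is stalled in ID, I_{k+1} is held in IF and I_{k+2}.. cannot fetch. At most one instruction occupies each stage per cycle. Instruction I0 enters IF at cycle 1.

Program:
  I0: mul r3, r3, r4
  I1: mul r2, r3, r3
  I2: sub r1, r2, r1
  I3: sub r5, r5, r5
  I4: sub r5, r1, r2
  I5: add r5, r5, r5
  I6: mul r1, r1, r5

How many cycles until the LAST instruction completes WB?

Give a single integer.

I0 mul r3 <- r3,r4: IF@1 ID@2 stall=0 (-) EX@3 MEM@4 WB@5
I1 mul r2 <- r3,r3: IF@2 ID@3 stall=2 (RAW on I0.r3 (WB@5)) EX@6 MEM@7 WB@8
I2 sub r1 <- r2,r1: IF@3 ID@6 stall=2 (RAW on I1.r2 (WB@8)) EX@9 MEM@10 WB@11
I3 sub r5 <- r5,r5: IF@6 ID@9 stall=0 (-) EX@10 MEM@11 WB@12
I4 sub r5 <- r1,r2: IF@9 ID@10 stall=1 (RAW on I2.r1 (WB@11)) EX@12 MEM@13 WB@14
I5 add r5 <- r5,r5: IF@10 ID@12 stall=2 (RAW on I4.r5 (WB@14)) EX@15 MEM@16 WB@17
I6 mul r1 <- r1,r5: IF@12 ID@15 stall=2 (RAW on I5.r5 (WB@17)) EX@18 MEM@19 WB@20

Answer: 20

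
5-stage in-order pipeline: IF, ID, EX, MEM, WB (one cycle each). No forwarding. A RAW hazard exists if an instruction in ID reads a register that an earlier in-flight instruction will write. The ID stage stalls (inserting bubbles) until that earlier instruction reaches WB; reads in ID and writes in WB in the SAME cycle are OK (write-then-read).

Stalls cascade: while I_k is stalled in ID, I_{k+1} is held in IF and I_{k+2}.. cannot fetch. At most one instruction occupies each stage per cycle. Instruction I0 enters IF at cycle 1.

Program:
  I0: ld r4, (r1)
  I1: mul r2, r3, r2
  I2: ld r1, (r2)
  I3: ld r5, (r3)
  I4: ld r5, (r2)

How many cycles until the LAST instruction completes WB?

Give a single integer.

I0 ld r4 <- r1: IF@1 ID@2 stall=0 (-) EX@3 MEM@4 WB@5
I1 mul r2 <- r3,r2: IF@2 ID@3 stall=0 (-) EX@4 MEM@5 WB@6
I2 ld r1 <- r2: IF@3 ID@4 stall=2 (RAW on I1.r2 (WB@6)) EX@7 MEM@8 WB@9
I3 ld r5 <- r3: IF@4 ID@7 stall=0 (-) EX@8 MEM@9 WB@10
I4 ld r5 <- r2: IF@7 ID@8 stall=0 (-) EX@9 MEM@10 WB@11

Answer: 11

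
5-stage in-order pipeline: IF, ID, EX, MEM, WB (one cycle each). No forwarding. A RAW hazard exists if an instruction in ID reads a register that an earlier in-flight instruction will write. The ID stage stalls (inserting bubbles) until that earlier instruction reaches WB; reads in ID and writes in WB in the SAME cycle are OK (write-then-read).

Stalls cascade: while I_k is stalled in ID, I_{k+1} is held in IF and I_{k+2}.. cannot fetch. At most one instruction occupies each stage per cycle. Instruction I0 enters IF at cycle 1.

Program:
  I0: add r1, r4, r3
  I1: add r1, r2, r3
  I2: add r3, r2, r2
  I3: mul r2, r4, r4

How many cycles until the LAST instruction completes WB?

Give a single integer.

I0 add r1 <- r4,r3: IF@1 ID@2 stall=0 (-) EX@3 MEM@4 WB@5
I1 add r1 <- r2,r3: IF@2 ID@3 stall=0 (-) EX@4 MEM@5 WB@6
I2 add r3 <- r2,r2: IF@3 ID@4 stall=0 (-) EX@5 MEM@6 WB@7
I3 mul r2 <- r4,r4: IF@4 ID@5 stall=0 (-) EX@6 MEM@7 WB@8

Answer: 8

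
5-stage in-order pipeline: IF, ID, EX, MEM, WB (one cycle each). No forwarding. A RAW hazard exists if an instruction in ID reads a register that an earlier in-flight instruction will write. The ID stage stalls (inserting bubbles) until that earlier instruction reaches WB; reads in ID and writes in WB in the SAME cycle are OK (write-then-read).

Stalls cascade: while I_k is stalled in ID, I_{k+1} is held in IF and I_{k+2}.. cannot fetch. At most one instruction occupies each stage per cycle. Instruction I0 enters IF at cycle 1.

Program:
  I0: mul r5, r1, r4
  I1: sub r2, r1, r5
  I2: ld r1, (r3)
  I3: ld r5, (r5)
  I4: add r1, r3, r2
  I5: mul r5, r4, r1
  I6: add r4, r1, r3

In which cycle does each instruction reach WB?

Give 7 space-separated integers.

Answer: 5 8 9 10 11 14 15

Derivation:
I0 mul r5 <- r1,r4: IF@1 ID@2 stall=0 (-) EX@3 MEM@4 WB@5
I1 sub r2 <- r1,r5: IF@2 ID@3 stall=2 (RAW on I0.r5 (WB@5)) EX@6 MEM@7 WB@8
I2 ld r1 <- r3: IF@3 ID@6 stall=0 (-) EX@7 MEM@8 WB@9
I3 ld r5 <- r5: IF@6 ID@7 stall=0 (-) EX@8 MEM@9 WB@10
I4 add r1 <- r3,r2: IF@7 ID@8 stall=0 (-) EX@9 MEM@10 WB@11
I5 mul r5 <- r4,r1: IF@8 ID@9 stall=2 (RAW on I4.r1 (WB@11)) EX@12 MEM@13 WB@14
I6 add r4 <- r1,r3: IF@9 ID@12 stall=0 (-) EX@13 MEM@14 WB@15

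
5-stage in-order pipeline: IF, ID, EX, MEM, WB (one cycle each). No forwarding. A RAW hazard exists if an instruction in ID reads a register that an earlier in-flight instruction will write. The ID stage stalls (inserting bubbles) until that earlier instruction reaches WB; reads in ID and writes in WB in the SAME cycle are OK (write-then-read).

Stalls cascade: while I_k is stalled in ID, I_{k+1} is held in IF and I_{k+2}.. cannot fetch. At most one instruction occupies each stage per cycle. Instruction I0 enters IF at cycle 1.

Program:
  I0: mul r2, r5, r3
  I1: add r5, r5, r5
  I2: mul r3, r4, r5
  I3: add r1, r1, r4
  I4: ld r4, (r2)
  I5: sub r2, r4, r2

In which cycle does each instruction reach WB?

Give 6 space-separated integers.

Answer: 5 6 9 10 11 14

Derivation:
I0 mul r2 <- r5,r3: IF@1 ID@2 stall=0 (-) EX@3 MEM@4 WB@5
I1 add r5 <- r5,r5: IF@2 ID@3 stall=0 (-) EX@4 MEM@5 WB@6
I2 mul r3 <- r4,r5: IF@3 ID@4 stall=2 (RAW on I1.r5 (WB@6)) EX@7 MEM@8 WB@9
I3 add r1 <- r1,r4: IF@4 ID@7 stall=0 (-) EX@8 MEM@9 WB@10
I4 ld r4 <- r2: IF@7 ID@8 stall=0 (-) EX@9 MEM@10 WB@11
I5 sub r2 <- r4,r2: IF@8 ID@9 stall=2 (RAW on I4.r4 (WB@11)) EX@12 MEM@13 WB@14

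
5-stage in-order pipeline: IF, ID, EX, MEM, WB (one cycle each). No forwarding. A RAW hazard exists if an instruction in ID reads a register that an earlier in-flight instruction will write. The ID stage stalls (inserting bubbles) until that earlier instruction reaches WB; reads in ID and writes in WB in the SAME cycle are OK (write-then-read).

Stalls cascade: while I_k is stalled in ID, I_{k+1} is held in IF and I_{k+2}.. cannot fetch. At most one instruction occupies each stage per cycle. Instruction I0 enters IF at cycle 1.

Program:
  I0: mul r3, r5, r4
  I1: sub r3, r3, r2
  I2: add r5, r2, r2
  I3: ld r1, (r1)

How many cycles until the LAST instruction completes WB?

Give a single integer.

I0 mul r3 <- r5,r4: IF@1 ID@2 stall=0 (-) EX@3 MEM@4 WB@5
I1 sub r3 <- r3,r2: IF@2 ID@3 stall=2 (RAW on I0.r3 (WB@5)) EX@6 MEM@7 WB@8
I2 add r5 <- r2,r2: IF@3 ID@6 stall=0 (-) EX@7 MEM@8 WB@9
I3 ld r1 <- r1: IF@6 ID@7 stall=0 (-) EX@8 MEM@9 WB@10

Answer: 10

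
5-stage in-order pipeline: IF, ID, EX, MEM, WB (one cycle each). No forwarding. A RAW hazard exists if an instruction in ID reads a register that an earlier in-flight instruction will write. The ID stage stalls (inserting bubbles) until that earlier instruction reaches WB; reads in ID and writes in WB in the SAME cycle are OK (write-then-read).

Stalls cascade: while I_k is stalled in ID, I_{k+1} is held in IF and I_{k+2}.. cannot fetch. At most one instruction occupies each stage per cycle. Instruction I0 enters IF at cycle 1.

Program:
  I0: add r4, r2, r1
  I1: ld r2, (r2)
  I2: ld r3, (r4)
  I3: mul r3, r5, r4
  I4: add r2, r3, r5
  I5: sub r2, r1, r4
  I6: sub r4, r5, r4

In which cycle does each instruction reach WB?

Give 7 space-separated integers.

Answer: 5 6 8 9 12 13 14

Derivation:
I0 add r4 <- r2,r1: IF@1 ID@2 stall=0 (-) EX@3 MEM@4 WB@5
I1 ld r2 <- r2: IF@2 ID@3 stall=0 (-) EX@4 MEM@5 WB@6
I2 ld r3 <- r4: IF@3 ID@4 stall=1 (RAW on I0.r4 (WB@5)) EX@6 MEM@7 WB@8
I3 mul r3 <- r5,r4: IF@4 ID@6 stall=0 (-) EX@7 MEM@8 WB@9
I4 add r2 <- r3,r5: IF@6 ID@7 stall=2 (RAW on I3.r3 (WB@9)) EX@10 MEM@11 WB@12
I5 sub r2 <- r1,r4: IF@7 ID@10 stall=0 (-) EX@11 MEM@12 WB@13
I6 sub r4 <- r5,r4: IF@10 ID@11 stall=0 (-) EX@12 MEM@13 WB@14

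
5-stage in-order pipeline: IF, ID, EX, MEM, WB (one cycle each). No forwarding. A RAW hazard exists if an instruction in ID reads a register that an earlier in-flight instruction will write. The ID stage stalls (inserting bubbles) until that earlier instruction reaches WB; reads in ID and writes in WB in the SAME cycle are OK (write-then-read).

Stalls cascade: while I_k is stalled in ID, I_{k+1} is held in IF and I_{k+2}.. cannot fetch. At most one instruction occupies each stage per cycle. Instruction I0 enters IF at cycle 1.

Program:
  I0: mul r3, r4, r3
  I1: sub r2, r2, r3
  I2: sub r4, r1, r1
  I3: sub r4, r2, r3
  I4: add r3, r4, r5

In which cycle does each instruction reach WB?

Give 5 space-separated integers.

I0 mul r3 <- r4,r3: IF@1 ID@2 stall=0 (-) EX@3 MEM@4 WB@5
I1 sub r2 <- r2,r3: IF@2 ID@3 stall=2 (RAW on I0.r3 (WB@5)) EX@6 MEM@7 WB@8
I2 sub r4 <- r1,r1: IF@3 ID@6 stall=0 (-) EX@7 MEM@8 WB@9
I3 sub r4 <- r2,r3: IF@6 ID@7 stall=1 (RAW on I1.r2 (WB@8)) EX@9 MEM@10 WB@11
I4 add r3 <- r4,r5: IF@7 ID@9 stall=2 (RAW on I3.r4 (WB@11)) EX@12 MEM@13 WB@14

Answer: 5 8 9 11 14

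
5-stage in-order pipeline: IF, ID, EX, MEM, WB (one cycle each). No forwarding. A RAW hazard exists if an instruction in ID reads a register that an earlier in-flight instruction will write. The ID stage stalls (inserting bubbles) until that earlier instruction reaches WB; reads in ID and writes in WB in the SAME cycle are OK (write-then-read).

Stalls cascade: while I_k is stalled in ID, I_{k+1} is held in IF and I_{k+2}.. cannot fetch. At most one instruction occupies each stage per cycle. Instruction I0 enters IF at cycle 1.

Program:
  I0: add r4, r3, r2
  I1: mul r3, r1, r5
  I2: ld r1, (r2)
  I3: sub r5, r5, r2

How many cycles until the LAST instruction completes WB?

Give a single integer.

I0 add r4 <- r3,r2: IF@1 ID@2 stall=0 (-) EX@3 MEM@4 WB@5
I1 mul r3 <- r1,r5: IF@2 ID@3 stall=0 (-) EX@4 MEM@5 WB@6
I2 ld r1 <- r2: IF@3 ID@4 stall=0 (-) EX@5 MEM@6 WB@7
I3 sub r5 <- r5,r2: IF@4 ID@5 stall=0 (-) EX@6 MEM@7 WB@8

Answer: 8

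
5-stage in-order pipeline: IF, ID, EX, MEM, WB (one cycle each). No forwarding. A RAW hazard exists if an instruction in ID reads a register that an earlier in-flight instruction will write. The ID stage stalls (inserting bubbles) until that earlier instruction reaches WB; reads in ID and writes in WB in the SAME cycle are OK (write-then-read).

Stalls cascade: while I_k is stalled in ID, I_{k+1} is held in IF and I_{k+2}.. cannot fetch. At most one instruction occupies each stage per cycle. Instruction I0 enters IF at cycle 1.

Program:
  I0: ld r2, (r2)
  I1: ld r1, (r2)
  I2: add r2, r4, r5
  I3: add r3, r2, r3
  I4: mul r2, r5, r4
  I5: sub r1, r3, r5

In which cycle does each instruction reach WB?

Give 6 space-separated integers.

I0 ld r2 <- r2: IF@1 ID@2 stall=0 (-) EX@3 MEM@4 WB@5
I1 ld r1 <- r2: IF@2 ID@3 stall=2 (RAW on I0.r2 (WB@5)) EX@6 MEM@7 WB@8
I2 add r2 <- r4,r5: IF@3 ID@6 stall=0 (-) EX@7 MEM@8 WB@9
I3 add r3 <- r2,r3: IF@6 ID@7 stall=2 (RAW on I2.r2 (WB@9)) EX@10 MEM@11 WB@12
I4 mul r2 <- r5,r4: IF@7 ID@10 stall=0 (-) EX@11 MEM@12 WB@13
I5 sub r1 <- r3,r5: IF@10 ID@11 stall=1 (RAW on I3.r3 (WB@12)) EX@13 MEM@14 WB@15

Answer: 5 8 9 12 13 15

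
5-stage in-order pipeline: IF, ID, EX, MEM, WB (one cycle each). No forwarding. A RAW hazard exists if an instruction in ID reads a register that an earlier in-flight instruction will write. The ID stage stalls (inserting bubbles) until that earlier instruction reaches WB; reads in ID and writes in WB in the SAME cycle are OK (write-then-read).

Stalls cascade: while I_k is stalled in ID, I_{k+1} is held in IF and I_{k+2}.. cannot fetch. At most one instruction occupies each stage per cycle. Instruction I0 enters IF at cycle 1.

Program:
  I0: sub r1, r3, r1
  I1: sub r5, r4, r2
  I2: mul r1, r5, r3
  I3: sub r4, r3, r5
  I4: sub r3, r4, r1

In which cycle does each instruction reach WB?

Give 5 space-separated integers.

I0 sub r1 <- r3,r1: IF@1 ID@2 stall=0 (-) EX@3 MEM@4 WB@5
I1 sub r5 <- r4,r2: IF@2 ID@3 stall=0 (-) EX@4 MEM@5 WB@6
I2 mul r1 <- r5,r3: IF@3 ID@4 stall=2 (RAW on I1.r5 (WB@6)) EX@7 MEM@8 WB@9
I3 sub r4 <- r3,r5: IF@4 ID@7 stall=0 (-) EX@8 MEM@9 WB@10
I4 sub r3 <- r4,r1: IF@7 ID@8 stall=2 (RAW on I3.r4 (WB@10)) EX@11 MEM@12 WB@13

Answer: 5 6 9 10 13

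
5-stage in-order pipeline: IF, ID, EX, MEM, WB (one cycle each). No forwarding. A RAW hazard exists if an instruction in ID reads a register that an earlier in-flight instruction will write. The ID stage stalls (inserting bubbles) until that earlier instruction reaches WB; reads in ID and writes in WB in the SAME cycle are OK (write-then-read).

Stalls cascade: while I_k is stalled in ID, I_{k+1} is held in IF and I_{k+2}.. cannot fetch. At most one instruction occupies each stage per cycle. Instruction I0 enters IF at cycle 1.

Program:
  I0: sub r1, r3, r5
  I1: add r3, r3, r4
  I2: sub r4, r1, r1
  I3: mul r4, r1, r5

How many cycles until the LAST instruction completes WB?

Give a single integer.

I0 sub r1 <- r3,r5: IF@1 ID@2 stall=0 (-) EX@3 MEM@4 WB@5
I1 add r3 <- r3,r4: IF@2 ID@3 stall=0 (-) EX@4 MEM@5 WB@6
I2 sub r4 <- r1,r1: IF@3 ID@4 stall=1 (RAW on I0.r1 (WB@5)) EX@6 MEM@7 WB@8
I3 mul r4 <- r1,r5: IF@4 ID@6 stall=0 (-) EX@7 MEM@8 WB@9

Answer: 9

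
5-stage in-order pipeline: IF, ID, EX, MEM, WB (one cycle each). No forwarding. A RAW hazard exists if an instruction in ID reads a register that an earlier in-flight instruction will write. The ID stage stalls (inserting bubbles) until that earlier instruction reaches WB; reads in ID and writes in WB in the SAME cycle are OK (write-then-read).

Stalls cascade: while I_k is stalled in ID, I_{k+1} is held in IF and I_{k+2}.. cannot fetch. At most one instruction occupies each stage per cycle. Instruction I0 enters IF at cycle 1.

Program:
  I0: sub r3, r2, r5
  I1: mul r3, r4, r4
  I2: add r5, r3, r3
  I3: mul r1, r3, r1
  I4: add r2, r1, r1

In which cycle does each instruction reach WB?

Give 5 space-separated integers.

I0 sub r3 <- r2,r5: IF@1 ID@2 stall=0 (-) EX@3 MEM@4 WB@5
I1 mul r3 <- r4,r4: IF@2 ID@3 stall=0 (-) EX@4 MEM@5 WB@6
I2 add r5 <- r3,r3: IF@3 ID@4 stall=2 (RAW on I1.r3 (WB@6)) EX@7 MEM@8 WB@9
I3 mul r1 <- r3,r1: IF@4 ID@7 stall=0 (-) EX@8 MEM@9 WB@10
I4 add r2 <- r1,r1: IF@7 ID@8 stall=2 (RAW on I3.r1 (WB@10)) EX@11 MEM@12 WB@13

Answer: 5 6 9 10 13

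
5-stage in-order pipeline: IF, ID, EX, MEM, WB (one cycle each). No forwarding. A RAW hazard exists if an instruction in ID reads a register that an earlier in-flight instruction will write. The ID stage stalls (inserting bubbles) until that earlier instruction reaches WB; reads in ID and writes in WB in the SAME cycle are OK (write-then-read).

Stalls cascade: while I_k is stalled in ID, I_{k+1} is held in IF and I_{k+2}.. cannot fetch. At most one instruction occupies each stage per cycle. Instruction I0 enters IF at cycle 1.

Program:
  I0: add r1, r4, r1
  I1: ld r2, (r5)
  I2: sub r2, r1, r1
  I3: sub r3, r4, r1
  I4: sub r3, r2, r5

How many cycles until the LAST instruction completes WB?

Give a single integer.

Answer: 11

Derivation:
I0 add r1 <- r4,r1: IF@1 ID@2 stall=0 (-) EX@3 MEM@4 WB@5
I1 ld r2 <- r5: IF@2 ID@3 stall=0 (-) EX@4 MEM@5 WB@6
I2 sub r2 <- r1,r1: IF@3 ID@4 stall=1 (RAW on I0.r1 (WB@5)) EX@6 MEM@7 WB@8
I3 sub r3 <- r4,r1: IF@4 ID@6 stall=0 (-) EX@7 MEM@8 WB@9
I4 sub r3 <- r2,r5: IF@6 ID@7 stall=1 (RAW on I2.r2 (WB@8)) EX@9 MEM@10 WB@11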